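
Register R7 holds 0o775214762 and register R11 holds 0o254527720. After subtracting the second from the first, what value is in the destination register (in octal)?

0o520465042

Subtract column by column in base 8:
  2-0 → 2
  6-2 → 4
  7-7 → 0
  4-7 → 5 (borrow)
  1-2-1 → 6 (borrow)
  2-5-1 → 4 (borrow)
  5-4-1 → 0
  7-5 → 2
  7-2 → 5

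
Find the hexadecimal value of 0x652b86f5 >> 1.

0x3295c37a

1 bits is not a whole number of base-16 digits; in binary: 1100101001010111000011011110101 >> 1 = 110010100101011100001101111010.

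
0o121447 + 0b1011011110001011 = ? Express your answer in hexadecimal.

0x15ab2

0o121447 = 0xa327 in hexadecimal.
0b1011011110001011 = 0xb78b in hexadecimal.
Add column by column in base 16, right to left:
  7+b = 2 carry 1
  2+8+1 = b
  3+7 = a
  a+b = 5 carry 1
  final carry 1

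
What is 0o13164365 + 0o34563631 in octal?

0o47750216

Add column by column in base 8, right to left:
  5+1 = 6
  6+3 = 1 carry 1
  3+6+1 = 2 carry 1
  4+3+1 = 0 carry 1
  6+6+1 = 5 carry 1
  1+5+1 = 7
  3+4 = 7
  1+3 = 4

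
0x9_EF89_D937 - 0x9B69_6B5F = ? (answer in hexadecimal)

Subtract column by column in base 16:
  7-F → 8 (borrow)
  3-5-1 → D (borrow)
  9-B-1 → D (borrow)
  D-6-1 → 6
  9-9 → 0
  8-6 → 2
  F-B → 4
  E-9 → 5
  9-0 → 9

0x954206DD8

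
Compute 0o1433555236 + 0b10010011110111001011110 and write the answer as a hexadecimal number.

0xCB8C8FC

0o1433555236 = 0xC6EDA9E in hexadecimal.
0b10010011110111001011110 = 0x49EE5E in hexadecimal.
Add column by column in base 16, right to left:
  E+E = C carry 1
  9+5+1 = F
  A+E = 8 carry 1
  D+E+1 = C carry 1
  E+9+1 = 8 carry 1
  6+4+1 = B
  C+0 = C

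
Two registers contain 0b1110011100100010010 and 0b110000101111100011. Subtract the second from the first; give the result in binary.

0b1000010110100101111

Subtract column by column in base 2:
  0-1 → 1 (borrow)
  1-1-1 → 1 (borrow)
  0-0-1 → 1 (borrow)
  0-0-1 → 1 (borrow)
  1-0-1 → 0
  0-1 → 1 (borrow)
  0-1-1 → 0 (borrow)
  0-1-1 → 0 (borrow)
  1-1-1 → 1 (borrow)
  0-1-1 → 0 (borrow)
  0-0-1 → 1 (borrow)
  1-1-1 → 1 (borrow)
  1-0-1 → 0
  1-0 → 1
  0-0 → 0
  0-0 → 0
  1-1 → 0
  1-1 → 0
  1-0 → 1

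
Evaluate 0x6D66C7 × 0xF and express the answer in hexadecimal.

0x66905A9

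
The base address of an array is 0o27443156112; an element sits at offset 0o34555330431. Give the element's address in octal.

Add column by column in base 8, right to left:
  2+1 = 3
  1+3 = 4
  1+4 = 5
  6+0 = 6
  5+3 = 0 carry 1
  1+3+1 = 5
  3+5 = 0 carry 1
  4+5+1 = 2 carry 1
  4+5+1 = 2 carry 1
  7+4+1 = 4 carry 1
  2+3+1 = 6

0o64220506543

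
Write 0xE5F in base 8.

0o7137

Expand each hex digit to 4 bits: E=1110 5=0101 F=1111.
Group the bits in threes: 111 001 011 111 → 7137.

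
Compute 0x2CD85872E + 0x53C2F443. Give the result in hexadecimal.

Add column by column in base 16, right to left:
  E+3 = 1 carry 1
  2+4+1 = 7
  7+4 = B
  8+F = 7 carry 1
  5+2+1 = 8
  8+C = 4 carry 1
  D+3+1 = 1 carry 1
  C+5+1 = 2 carry 1
  2+0+1 = 3

0x321487B71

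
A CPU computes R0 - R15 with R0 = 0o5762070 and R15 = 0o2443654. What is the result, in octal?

0o3316214

Subtract column by column in base 8:
  0-4 → 4 (borrow)
  7-5-1 → 1
  0-6 → 2 (borrow)
  2-3-1 → 6 (borrow)
  6-4-1 → 1
  7-4 → 3
  5-2 → 3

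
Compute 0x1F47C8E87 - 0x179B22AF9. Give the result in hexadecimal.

0x7ACA638E

Subtract column by column in base 16:
  7-9 → E (borrow)
  8-F-1 → 8 (borrow)
  E-A-1 → 3
  8-2 → 6
  C-2 → A
  7-B → C (borrow)
  4-9-1 → A (borrow)
  F-7-1 → 7
  1-1 → 0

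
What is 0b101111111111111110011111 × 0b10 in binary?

Multiply each base-2 digit by 2, carrying:
  1×2 = 2 → write 0 carry 1
  1×2+1 = 3 → write 1 carry 1
  1×2+1 = 3 → write 1 carry 1
  1×2+1 = 3 → write 1 carry 1
  1×2+1 = 3 → write 1 carry 1
  0×2+1 = 1 → write 1
  0×2 = 0 → write 0
  1×2 = 2 → write 0 carry 1
  1×2+1 = 3 → write 1 carry 1
  1×2+1 = 3 → write 1 carry 1
  1×2+1 = 3 → write 1 carry 1
  1×2+1 = 3 → write 1 carry 1
  1×2+1 = 3 → write 1 carry 1
  1×2+1 = 3 → write 1 carry 1
  1×2+1 = 3 → write 1 carry 1
  1×2+1 = 3 → write 1 carry 1
  1×2+1 = 3 → write 1 carry 1
  1×2+1 = 3 → write 1 carry 1
  1×2+1 = 3 → write 1 carry 1
  1×2+1 = 3 → write 1 carry 1
  1×2+1 = 3 → write 1 carry 1
  1×2+1 = 3 → write 1 carry 1
  0×2+1 = 1 → write 1
  1×2 = 2 → write 0 carry 1
  remaining carry: 1

0b1011111111111111100111110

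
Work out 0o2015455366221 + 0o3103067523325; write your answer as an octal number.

0o5120545111546

Add column by column in base 8, right to left:
  1+5 = 6
  2+2 = 4
  2+3 = 5
  6+3 = 1 carry 1
  6+2+1 = 1 carry 1
  3+5+1 = 1 carry 1
  5+7+1 = 5 carry 1
  5+6+1 = 4 carry 1
  4+0+1 = 5
  5+3 = 0 carry 1
  1+0+1 = 2
  0+1 = 1
  2+3 = 5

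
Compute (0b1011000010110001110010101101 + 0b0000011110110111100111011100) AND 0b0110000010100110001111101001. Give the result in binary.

Add column by column in base 2, right to left:
  1+0 = 1
  0+0 = 0
  1+1 = 0 carry 1
  1+1+1 = 1 carry 1
  0+1+1 = 0 carry 1
  1+0+1 = 0 carry 1
  0+1+1 = 0 carry 1
  1+1+1 = 1 carry 1
  0+1+1 = 0 carry 1
  0+0+1 = 1
  1+0 = 1
  1+1 = 0 carry 1
  1+1+1 = 1 carry 1
  0+1+1 = 0 carry 1
  0+1+1 = 0 carry 1
  0+0+1 = 1
  1+1 = 0 carry 1
  1+1+1 = 1 carry 1
  0+0+1 = 1
  1+1 = 0 carry 1
  0+1+1 = 0 carry 1
  0+1+1 = 0 carry 1
  0+1+1 = 0 carry 1
  0+0+1 = 1
  1+0 = 1
  1+0 = 1
  0+0 = 0
  1+0 = 1
Sum = 0b1011100001101001011010001001; now AND with 0b0110000010100110001111101001:
  1011100001101001011010001001
& 0110000010100110001111101001
= 0010000000100000001010001001

0b10000000100000001010001001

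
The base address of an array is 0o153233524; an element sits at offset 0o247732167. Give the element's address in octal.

0o423165713

Add column by column in base 8, right to left:
  4+7 = 3 carry 1
  2+6+1 = 1 carry 1
  5+1+1 = 7
  3+2 = 5
  3+3 = 6
  2+7 = 1 carry 1
  3+7+1 = 3 carry 1
  5+4+1 = 2 carry 1
  1+2+1 = 4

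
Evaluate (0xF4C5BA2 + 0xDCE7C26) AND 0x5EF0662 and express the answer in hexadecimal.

0x50A0640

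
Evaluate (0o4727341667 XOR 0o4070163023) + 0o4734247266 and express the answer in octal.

0o5713472132

First 0o4727341667 XOR 0o4070163023 = 0o0757222644.
Add column by column in base 8, right to left:
  4+6 = 2 carry 1
  4+6+1 = 3 carry 1
  6+2+1 = 1 carry 1
  2+7+1 = 2 carry 1
  2+4+1 = 7
  2+2 = 4
  7+4 = 3 carry 1
  5+3+1 = 1 carry 1
  7+7+1 = 7 carry 1
  0+4+1 = 5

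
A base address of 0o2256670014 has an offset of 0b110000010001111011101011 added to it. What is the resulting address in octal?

0b110000010001111011101011 = 0o60217353 in octal.
Add column by column in base 8, right to left:
  4+3 = 7
  1+5 = 6
  0+3 = 3
  0+7 = 7
  7+1 = 0 carry 1
  6+2+1 = 1 carry 1
  6+0+1 = 7
  5+6 = 3 carry 1
  2+0+1 = 3
  2+0 = 2

0o2337107367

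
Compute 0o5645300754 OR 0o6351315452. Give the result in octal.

0o7755315756

OR each oct digit independently (no carries):
  5|6=7, 6|3=7, 4|5=5, 5|1=5, 3|3=3, 0|1=1, 0|5=5, 7|4=7, 5|5=5, 4|2=6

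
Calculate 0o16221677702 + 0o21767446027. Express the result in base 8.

0o40211345731

Add column by column in base 8, right to left:
  2+7 = 1 carry 1
  0+2+1 = 3
  7+0 = 7
  7+6 = 5 carry 1
  7+4+1 = 4 carry 1
  6+4+1 = 3 carry 1
  1+7+1 = 1 carry 1
  2+6+1 = 1 carry 1
  2+7+1 = 2 carry 1
  6+1+1 = 0 carry 1
  1+2+1 = 4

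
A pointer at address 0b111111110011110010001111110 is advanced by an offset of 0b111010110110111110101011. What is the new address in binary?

0b1000111001010101010000101001

Add column by column in base 2, right to left:
  0+1 = 1
  1+1 = 0 carry 1
  1+0+1 = 0 carry 1
  1+1+1 = 1 carry 1
  1+0+1 = 0 carry 1
  1+1+1 = 1 carry 1
  1+0+1 = 0 carry 1
  0+1+1 = 0 carry 1
  0+1+1 = 0 carry 1
  0+1+1 = 0 carry 1
  1+1+1 = 1 carry 1
  0+1+1 = 0 carry 1
  0+0+1 = 1
  1+1 = 0 carry 1
  1+1+1 = 1 carry 1
  1+0+1 = 0 carry 1
  1+1+1 = 1 carry 1
  0+1+1 = 0 carry 1
  0+0+1 = 1
  1+1 = 0 carry 1
  1+0+1 = 0 carry 1
  1+1+1 = 1 carry 1
  1+1+1 = 1 carry 1
  1+1+1 = 1 carry 1
  1+0+1 = 0 carry 1
  1+0+1 = 0 carry 1
  1+0+1 = 0 carry 1
  final carry 1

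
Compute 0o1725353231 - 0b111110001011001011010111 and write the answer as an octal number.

0o1627221702

0b111110001011001011010111 = 0o76131327 in octal.
Subtract column by column in base 8:
  1-7 → 2 (borrow)
  3-2-1 → 0
  2-3 → 7 (borrow)
  3-1-1 → 1
  5-3 → 2
  3-1 → 2
  5-6 → 7 (borrow)
  2-7-1 → 2 (borrow)
  7-0-1 → 6
  1-0 → 1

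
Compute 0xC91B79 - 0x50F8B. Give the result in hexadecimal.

Subtract column by column in base 16:
  9-B → E (borrow)
  7-8-1 → E (borrow)
  B-F-1 → B (borrow)
  1-0-1 → 0
  9-5 → 4
  C-0 → C

0xC40BEE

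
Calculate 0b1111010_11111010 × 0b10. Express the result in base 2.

Multiply each base-2 digit by 2, carrying:
  0×2 = 0 → write 0
  1×2 = 2 → write 0 carry 1
  0×2+1 = 1 → write 1
  1×2 = 2 → write 0 carry 1
  1×2+1 = 3 → write 1 carry 1
  1×2+1 = 3 → write 1 carry 1
  1×2+1 = 3 → write 1 carry 1
  1×2+1 = 3 → write 1 carry 1
  0×2+1 = 1 → write 1
  1×2 = 2 → write 0 carry 1
  0×2+1 = 1 → write 1
  1×2 = 2 → write 0 carry 1
  1×2+1 = 3 → write 1 carry 1
  1×2+1 = 3 → write 1 carry 1
  1×2+1 = 3 → write 1 carry 1
  remaining carry: 1

0b1111010111110100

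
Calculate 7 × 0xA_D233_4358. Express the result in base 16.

0x4BBF66D768

Multiply each base-16 digit by 7, carrying:
  8×7 = 56 → write 8 carry 3
  5×7+3 = 38 → write 6 carry 2
  3×7+2 = 23 → write 7 carry 1
  4×7+1 = 29 → write D carry 1
  3×7+1 = 22 → write 6 carry 1
  3×7+1 = 22 → write 6 carry 1
  2×7+1 = 15 → write F
  D×7 = 91 → write B carry 5
  A×7+5 = 75 → write B carry 4
  remaining carry: 4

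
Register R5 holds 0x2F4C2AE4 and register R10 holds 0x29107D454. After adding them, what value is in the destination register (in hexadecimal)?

Add column by column in base 16, right to left:
  4+4 = 8
  E+5 = 3 carry 1
  A+4+1 = F
  2+D = F
  C+7 = 3 carry 1
  4+0+1 = 5
  F+1 = 0 carry 1
  2+9+1 = C
  0+2 = 2

0x2C053FF38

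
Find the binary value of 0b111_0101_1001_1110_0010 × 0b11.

0b101100000110110100110

Multiply each base-2 digit by 3, carrying:
  0×3 = 0 → write 0
  1×3 = 3 → write 1 carry 1
  0×3+1 = 1 → write 1
  0×3 = 0 → write 0
  0×3 = 0 → write 0
  1×3 = 3 → write 1 carry 1
  1×3+1 = 4 → write 0 carry 2
  1×3+2 = 5 → write 1 carry 2
  1×3+2 = 5 → write 1 carry 2
  0×3+2 = 2 → write 0 carry 1
  0×3+1 = 1 → write 1
  1×3 = 3 → write 1 carry 1
  1×3+1 = 4 → write 0 carry 2
  0×3+2 = 2 → write 0 carry 1
  1×3+1 = 4 → write 0 carry 2
  0×3+2 = 2 → write 0 carry 1
  1×3+1 = 4 → write 0 carry 2
  1×3+2 = 5 → write 1 carry 2
  1×3+2 = 5 → write 1 carry 2
  remaining carry: 10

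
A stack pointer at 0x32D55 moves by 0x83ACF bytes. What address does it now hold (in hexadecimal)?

0xB6824

Add column by column in base 16, right to left:
  5+F = 4 carry 1
  5+C+1 = 2 carry 1
  D+A+1 = 8 carry 1
  2+3+1 = 6
  3+8 = B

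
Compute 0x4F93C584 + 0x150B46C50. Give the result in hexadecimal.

0x1A04831D4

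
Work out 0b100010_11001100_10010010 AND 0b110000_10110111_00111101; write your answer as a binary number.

AND bit by bit (1 only where both bits are 1):
  1000101100110010010010
& 1100001011011100111101
= 1000001000010000010000

0b1000001000010000010000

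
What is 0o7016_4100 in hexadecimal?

0xE0E840

Each octal digit is 3 bits: 7=111 0=000 1=001 6=110 4=100 1=001 0=000 0=000.
Group the bits into nibbles: 1110 0000 1110 1000 0100 0000 → E0E840.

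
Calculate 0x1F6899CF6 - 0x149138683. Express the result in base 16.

Subtract column by column in base 16:
  6-3 → 3
  F-8 → 7
  C-6 → 6
  9-8 → 1
  9-3 → 6
  8-1 → 7
  6-9 → D (borrow)
  F-4-1 → A
  1-1 → 0

0xAD761673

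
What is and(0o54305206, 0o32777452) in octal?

0o10305002

AND each oct digit independently (no carries):
  5&3=1, 4&2=0, 3&7=3, 0&7=0, 5&7=5, 2&4=0, 0&5=0, 6&2=2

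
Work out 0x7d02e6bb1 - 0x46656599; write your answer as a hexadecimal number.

0x789c90618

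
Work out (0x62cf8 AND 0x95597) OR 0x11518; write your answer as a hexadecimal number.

0x11598

0x62cf8 AND 0x95597 = 0x00490.
Then OR with 0x11518.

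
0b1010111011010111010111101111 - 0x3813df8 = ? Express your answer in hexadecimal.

0x76c37f7

0b1010111011010111010111101111 = 0xaed75ef in hexadecimal.
Subtract column by column in base 16:
  f-8 → 7
  e-f → f (borrow)
  5-d-1 → 7 (borrow)
  7-3-1 → 3
  d-1 → c
  e-8 → 6
  a-3 → 7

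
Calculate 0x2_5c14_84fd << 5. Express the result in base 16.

0x4b82909fa0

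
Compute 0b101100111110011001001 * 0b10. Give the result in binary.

Multiply each base-2 digit by 2, carrying:
  1×2 = 2 → write 0 carry 1
  0×2+1 = 1 → write 1
  0×2 = 0 → write 0
  1×2 = 2 → write 0 carry 1
  0×2+1 = 1 → write 1
  0×2 = 0 → write 0
  1×2 = 2 → write 0 carry 1
  1×2+1 = 3 → write 1 carry 1
  0×2+1 = 1 → write 1
  0×2 = 0 → write 0
  1×2 = 2 → write 0 carry 1
  1×2+1 = 3 → write 1 carry 1
  1×2+1 = 3 → write 1 carry 1
  1×2+1 = 3 → write 1 carry 1
  1×2+1 = 3 → write 1 carry 1
  0×2+1 = 1 → write 1
  0×2 = 0 → write 0
  1×2 = 2 → write 0 carry 1
  1×2+1 = 3 → write 1 carry 1
  0×2+1 = 1 → write 1
  1×2 = 2 → write 0 carry 1
  remaining carry: 1

0b1011001111100110010010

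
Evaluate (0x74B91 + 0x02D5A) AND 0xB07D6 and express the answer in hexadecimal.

Add column by column in base 16, right to left:
  1+A = B
  9+5 = E
  B+D = 8 carry 1
  4+2+1 = 7
  7+0 = 7
Sum = 0x778EB; now AND with 0xB07D6:
  7&B=3, 7&0=0, 8&7=0, E&D=C, B&6=2

0x300C2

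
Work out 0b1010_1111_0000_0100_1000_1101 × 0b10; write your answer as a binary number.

0b1010111100000100100011010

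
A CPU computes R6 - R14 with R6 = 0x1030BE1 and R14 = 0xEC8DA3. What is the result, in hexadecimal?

0x167E3E

Subtract column by column in base 16:
  1-3 → E (borrow)
  E-A-1 → 3
  B-D → E (borrow)
  0-8-1 → 7 (borrow)
  3-C-1 → 6 (borrow)
  0-E-1 → 1 (borrow)
  1-0-1 → 0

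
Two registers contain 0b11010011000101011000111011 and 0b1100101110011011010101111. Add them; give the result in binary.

Add column by column in base 2, right to left:
  1+1 = 0 carry 1
  1+1+1 = 1 carry 1
  0+1+1 = 0 carry 1
  1+1+1 = 1 carry 1
  1+0+1 = 0 carry 1
  1+1+1 = 1 carry 1
  0+0+1 = 1
  0+1 = 1
  0+0 = 0
  1+1 = 0 carry 1
  1+1+1 = 1 carry 1
  0+0+1 = 1
  1+1 = 0 carry 1
  0+1+1 = 0 carry 1
  1+0+1 = 0 carry 1
  0+0+1 = 1
  0+1 = 1
  0+1 = 1
  1+1 = 0 carry 1
  1+0+1 = 0 carry 1
  0+1+1 = 0 carry 1
  0+0+1 = 1
  1+0 = 1
  0+1 = 1
  1+1 = 0 carry 1
  1+0+1 = 0 carry 1
  final carry 1

0b100111000111000110011101010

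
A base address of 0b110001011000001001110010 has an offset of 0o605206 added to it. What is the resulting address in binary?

0b110010001000110011111000

0o605206 = 0b110000101010000110 in binary.
Add column by column in base 2, right to left:
  0+0 = 0
  1+1 = 0 carry 1
  0+1+1 = 0 carry 1
  0+0+1 = 1
  1+0 = 1
  1+0 = 1
  1+0 = 1
  0+1 = 1
  0+0 = 0
  1+1 = 0 carry 1
  0+0+1 = 1
  0+1 = 1
  0+0 = 0
  0+0 = 0
  0+0 = 0
  1+0 = 1
  1+1 = 0 carry 1
  0+1+1 = 0 carry 1
  1+0+1 = 0 carry 1
  0+0+1 = 1
  0+0 = 0
  0+0 = 0
  1+0 = 1
  1+0 = 1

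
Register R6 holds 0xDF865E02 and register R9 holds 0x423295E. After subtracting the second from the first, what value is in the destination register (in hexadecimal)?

0xDB6334A4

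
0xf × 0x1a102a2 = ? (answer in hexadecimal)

0x186f277e

Multiply each base-16 digit by 15, carrying:
  2×15 = 30 → write e carry 1
  a×15+1 = 151 → write 7 carry 9
  2×15+9 = 39 → write 7 carry 2
  0×15+2 = 2 → write 2
  1×15 = 15 → write f
  a×15 = 150 → write 6 carry 9
  1×15+9 = 24 → write 8 carry 1
  remaining carry: 1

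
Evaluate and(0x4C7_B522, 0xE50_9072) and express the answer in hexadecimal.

0x4409022

AND each hex digit independently (no carries):
  4&E=4, C&5=4, 7&0=0, B&9=9, 5&0=0, 2&7=2, 2&2=2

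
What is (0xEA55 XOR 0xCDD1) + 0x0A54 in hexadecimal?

First 0xEA55 XOR 0xCDD1 = 0x2784.
Add column by column in base 16, right to left:
  4+4 = 8
  8+5 = D
  7+A = 1 carry 1
  2+0+1 = 3

0x31D8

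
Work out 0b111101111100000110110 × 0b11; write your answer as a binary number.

Multiply each base-2 digit by 3, carrying:
  0×3 = 0 → write 0
  1×3 = 3 → write 1 carry 1
  1×3+1 = 4 → write 0 carry 2
  0×3+2 = 2 → write 0 carry 1
  1×3+1 = 4 → write 0 carry 2
  1×3+2 = 5 → write 1 carry 2
  0×3+2 = 2 → write 0 carry 1
  0×3+1 = 1 → write 1
  0×3 = 0 → write 0
  0×3 = 0 → write 0
  0×3 = 0 → write 0
  1×3 = 3 → write 1 carry 1
  1×3+1 = 4 → write 0 carry 2
  1×3+2 = 5 → write 1 carry 2
  1×3+2 = 5 → write 1 carry 2
  1×3+2 = 5 → write 1 carry 2
  0×3+2 = 2 → write 0 carry 1
  1×3+1 = 4 → write 0 carry 2
  1×3+2 = 5 → write 1 carry 2
  1×3+2 = 5 → write 1 carry 2
  1×3+2 = 5 → write 1 carry 2
  remaining carry: 10

0b10111001110100010100010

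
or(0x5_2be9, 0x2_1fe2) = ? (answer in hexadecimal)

0x73feb

OR each hex digit independently (no carries):
  5|2=7, 2|1=3, b|f=f, e|e=e, 9|2=b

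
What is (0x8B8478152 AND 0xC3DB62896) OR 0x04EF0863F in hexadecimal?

0x87EF6863F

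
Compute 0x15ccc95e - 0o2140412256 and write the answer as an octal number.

0o422532260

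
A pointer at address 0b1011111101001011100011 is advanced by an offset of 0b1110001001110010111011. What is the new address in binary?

Add column by column in base 2, right to left:
  1+1 = 0 carry 1
  1+1+1 = 1 carry 1
  0+0+1 = 1
  0+1 = 1
  0+1 = 1
  1+1 = 0 carry 1
  1+0+1 = 0 carry 1
  1+1+1 = 1 carry 1
  0+0+1 = 1
  1+0 = 1
  0+1 = 1
  0+1 = 1
  1+1 = 0 carry 1
  0+0+1 = 1
  1+0 = 1
  1+1 = 0 carry 1
  1+0+1 = 0 carry 1
  1+0+1 = 0 carry 1
  1+0+1 = 0 carry 1
  1+1+1 = 1 carry 1
  0+1+1 = 0 carry 1
  1+1+1 = 1 carry 1
  final carry 1

0b11010000110111110011110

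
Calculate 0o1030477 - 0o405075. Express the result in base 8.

0o423402

Subtract column by column in base 8:
  7-5 → 2
  7-7 → 0
  4-0 → 4
  0-5 → 3 (borrow)
  3-0-1 → 2
  0-4 → 4 (borrow)
  1-0-1 → 0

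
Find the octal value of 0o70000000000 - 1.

0o67777777777

The trailing 10 digits are 0, so subtracting 1 borrows through: they become 7 and the next digit up decrements.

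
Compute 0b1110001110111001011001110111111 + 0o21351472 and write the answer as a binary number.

0b1110010001000101000011011111001

0o21351472 = 0b10001011101001100111010 in binary.
Add column by column in base 2, right to left:
  1+0 = 1
  1+1 = 0 carry 1
  1+0+1 = 0 carry 1
  1+1+1 = 1 carry 1
  1+1+1 = 1 carry 1
  1+1+1 = 1 carry 1
  0+0+1 = 1
  1+0 = 1
  1+1 = 0 carry 1
  1+1+1 = 1 carry 1
  0+0+1 = 1
  0+0 = 0
  1+1 = 0 carry 1
  1+0+1 = 0 carry 1
  0+1+1 = 0 carry 1
  1+1+1 = 1 carry 1
  0+1+1 = 0 carry 1
  0+0+1 = 1
  1+1 = 0 carry 1
  1+0+1 = 0 carry 1
  1+0+1 = 0 carry 1
  0+0+1 = 1
  1+1 = 0 carry 1
  1+0+1 = 0 carry 1
  1+0+1 = 0 carry 1
  0+0+1 = 1
  0+0 = 0
  0+0 = 0
  1+0 = 1
  1+0 = 1
  1+0 = 1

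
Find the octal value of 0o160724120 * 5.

0o1064444620

Multiply each base-8 digit by 5, carrying:
  0×5 = 0 → write 0
  2×5 = 10 → write 2 carry 1
  1×5+1 = 6 → write 6
  4×5 = 20 → write 4 carry 2
  2×5+2 = 12 → write 4 carry 1
  7×5+1 = 36 → write 4 carry 4
  0×5+4 = 4 → write 4
  6×5 = 30 → write 6 carry 3
  1×5+3 = 8 → write 0 carry 1
  remaining carry: 1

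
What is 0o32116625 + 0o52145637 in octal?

0o104264464

Add column by column in base 8, right to left:
  5+7 = 4 carry 1
  2+3+1 = 6
  6+6 = 4 carry 1
  6+5+1 = 4 carry 1
  1+4+1 = 6
  1+1 = 2
  2+2 = 4
  3+5 = 0 carry 1
  final carry 1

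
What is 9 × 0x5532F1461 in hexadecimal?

0x2FECA7B769

Multiply each base-16 digit by 9, carrying:
  1×9 = 9 → write 9
  6×9 = 54 → write 6 carry 3
  4×9+3 = 39 → write 7 carry 2
  1×9+2 = 11 → write B
  F×9 = 135 → write 7 carry 8
  2×9+8 = 26 → write A carry 1
  3×9+1 = 28 → write C carry 1
  5×9+1 = 46 → write E carry 2
  5×9+2 = 47 → write F carry 2
  remaining carry: 2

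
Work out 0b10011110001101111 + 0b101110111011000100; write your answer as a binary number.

0b1000010101100110011

Add column by column in base 2, right to left:
  1+0 = 1
  1+0 = 1
  1+1 = 0 carry 1
  1+0+1 = 0 carry 1
  0+0+1 = 1
  1+0 = 1
  1+1 = 0 carry 1
  0+1+1 = 0 carry 1
  0+0+1 = 1
  0+1 = 1
  1+1 = 0 carry 1
  1+1+1 = 1 carry 1
  1+0+1 = 0 carry 1
  1+1+1 = 1 carry 1
  0+1+1 = 0 carry 1
  0+1+1 = 0 carry 1
  1+0+1 = 0 carry 1
  0+1+1 = 0 carry 1
  final carry 1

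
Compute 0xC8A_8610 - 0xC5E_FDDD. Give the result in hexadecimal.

Subtract column by column in base 16:
  0-D → 3 (borrow)
  1-D-1 → 3 (borrow)
  6-D-1 → 8 (borrow)
  8-F-1 → 8 (borrow)
  A-E-1 → B (borrow)
  8-5-1 → 2
  C-C → 0

0x2B8833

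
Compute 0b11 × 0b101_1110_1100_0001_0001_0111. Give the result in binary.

0b1000111000100001101000101

Multiply each base-2 digit by 3, carrying:
  1×3 = 3 → write 1 carry 1
  1×3+1 = 4 → write 0 carry 2
  1×3+2 = 5 → write 1 carry 2
  0×3+2 = 2 → write 0 carry 1
  1×3+1 = 4 → write 0 carry 2
  0×3+2 = 2 → write 0 carry 1
  0×3+1 = 1 → write 1
  0×3 = 0 → write 0
  1×3 = 3 → write 1 carry 1
  0×3+1 = 1 → write 1
  0×3 = 0 → write 0
  0×3 = 0 → write 0
  0×3 = 0 → write 0
  0×3 = 0 → write 0
  1×3 = 3 → write 1 carry 1
  1×3+1 = 4 → write 0 carry 2
  0×3+2 = 2 → write 0 carry 1
  1×3+1 = 4 → write 0 carry 2
  1×3+2 = 5 → write 1 carry 2
  1×3+2 = 5 → write 1 carry 2
  1×3+2 = 5 → write 1 carry 2
  0×3+2 = 2 → write 0 carry 1
  1×3+1 = 4 → write 0 carry 2
  remaining carry: 10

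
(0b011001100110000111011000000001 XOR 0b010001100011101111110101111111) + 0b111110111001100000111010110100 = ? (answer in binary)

0b1000110111111001001101000110010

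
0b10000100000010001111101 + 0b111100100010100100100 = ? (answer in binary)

Add column by column in base 2, right to left:
  1+0 = 1
  0+0 = 0
  1+1 = 0 carry 1
  1+0+1 = 0 carry 1
  1+0+1 = 0 carry 1
  1+1+1 = 1 carry 1
  1+0+1 = 0 carry 1
  0+0+1 = 1
  0+1 = 1
  0+0 = 0
  1+1 = 0 carry 1
  0+0+1 = 1
  0+0 = 0
  0+0 = 0
  0+1 = 1
  0+0 = 0
  0+0 = 0
  1+1 = 0 carry 1
  0+1+1 = 0 carry 1
  0+1+1 = 0 carry 1
  0+1+1 = 0 carry 1
  0+0+1 = 1
  1+0 = 1

0b11000000100100110100001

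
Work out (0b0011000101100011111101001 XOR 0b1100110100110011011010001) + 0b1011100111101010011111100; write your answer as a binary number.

0b11011011000111011000110100

First 0b0011000101100011111101001 XOR 0b1100110100110011011010001 = 0b1111110001010000100111000.
Add column by column in base 2, right to left:
  0+0 = 0
  0+0 = 0
  0+1 = 1
  1+1 = 0 carry 1
  1+1+1 = 1 carry 1
  1+1+1 = 1 carry 1
  0+1+1 = 0 carry 1
  0+1+1 = 0 carry 1
  1+0+1 = 0 carry 1
  0+0+1 = 1
  0+1 = 1
  0+0 = 0
  0+1 = 1
  1+0 = 1
  0+1 = 1
  1+1 = 0 carry 1
  0+1+1 = 0 carry 1
  0+1+1 = 0 carry 1
  0+0+1 = 1
  1+0 = 1
  1+1 = 0 carry 1
  1+1+1 = 1 carry 1
  1+1+1 = 1 carry 1
  1+0+1 = 0 carry 1
  1+1+1 = 1 carry 1
  final carry 1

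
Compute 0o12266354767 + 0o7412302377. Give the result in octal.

0o21700657366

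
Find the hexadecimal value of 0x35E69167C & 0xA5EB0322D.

0x25E20122C

AND each hex digit independently (no carries):
  3&A=2, 5&5=5, E&E=E, 6&B=2, 9&0=0, 1&3=1, 6&2=2, 7&2=2, C&D=C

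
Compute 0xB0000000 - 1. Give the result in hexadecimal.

0xAFFFFFFF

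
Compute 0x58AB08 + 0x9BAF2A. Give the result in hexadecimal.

0xF45A32

Add column by column in base 16, right to left:
  8+A = 2 carry 1
  0+2+1 = 3
  B+F = A carry 1
  A+A+1 = 5 carry 1
  8+B+1 = 4 carry 1
  5+9+1 = F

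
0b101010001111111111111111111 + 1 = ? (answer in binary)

The trailing 19 digits are 1 (max in base 2), so adding 1 cascades: they roll to 0 and the next digit up increments.

0b101010010000000000000000000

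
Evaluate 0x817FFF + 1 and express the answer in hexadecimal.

The trailing 3 digits are F (max in base 16), so adding 1 cascades: they roll to 0 and the next digit up increments.

0x818000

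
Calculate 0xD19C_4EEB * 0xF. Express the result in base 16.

0xC48289FC5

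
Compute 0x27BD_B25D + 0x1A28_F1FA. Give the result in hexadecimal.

Add column by column in base 16, right to left:
  D+A = 7 carry 1
  5+F+1 = 5 carry 1
  2+1+1 = 4
  B+F = A carry 1
  D+8+1 = 6 carry 1
  B+2+1 = E
  7+A = 1 carry 1
  2+1+1 = 4

0x41E6A457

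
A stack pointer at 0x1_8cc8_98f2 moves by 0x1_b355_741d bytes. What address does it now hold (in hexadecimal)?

Add column by column in base 16, right to left:
  2+d = f
  f+1 = 0 carry 1
  8+4+1 = d
  9+7 = 0 carry 1
  8+5+1 = e
  c+5 = 1 carry 1
  c+3+1 = 0 carry 1
  8+b+1 = 4 carry 1
  1+1+1 = 3

0x3401e0d0f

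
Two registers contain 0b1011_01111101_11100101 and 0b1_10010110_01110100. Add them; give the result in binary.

0b11010001010001011001

Add column by column in base 2, right to left:
  1+0 = 1
  0+0 = 0
  1+1 = 0 carry 1
  0+0+1 = 1
  0+1 = 1
  1+1 = 0 carry 1
  1+1+1 = 1 carry 1
  1+0+1 = 0 carry 1
  1+0+1 = 0 carry 1
  0+1+1 = 0 carry 1
  1+1+1 = 1 carry 1
  1+0+1 = 0 carry 1
  1+1+1 = 1 carry 1
  1+0+1 = 0 carry 1
  1+0+1 = 0 carry 1
  0+1+1 = 0 carry 1
  1+1+1 = 1 carry 1
  1+0+1 = 0 carry 1
  0+0+1 = 1
  1+0 = 1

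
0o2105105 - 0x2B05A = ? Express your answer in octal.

0x2B05A = 0o530132 in octal.
Subtract column by column in base 8:
  5-2 → 3
  0-3 → 5 (borrow)
  1-1-1 → 7 (borrow)
  5-0-1 → 4
  0-3 → 5 (borrow)
  1-5-1 → 3 (borrow)
  2-0-1 → 1

0o1354753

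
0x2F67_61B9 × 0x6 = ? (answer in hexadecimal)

0x11C6C4A56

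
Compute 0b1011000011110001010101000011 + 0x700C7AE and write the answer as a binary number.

0x700C7AE = 0b111000000001100011110101110 in binary.
Add column by column in base 2, right to left:
  1+0 = 1
  1+1 = 0 carry 1
  0+1+1 = 0 carry 1
  0+1+1 = 0 carry 1
  0+0+1 = 1
  0+1 = 1
  1+0 = 1
  0+1 = 1
  1+1 = 0 carry 1
  0+1+1 = 0 carry 1
  1+1+1 = 1 carry 1
  0+0+1 = 1
  1+0 = 1
  0+0 = 0
  0+1 = 1
  0+1 = 1
  1+0 = 1
  1+0 = 1
  1+0 = 1
  1+0 = 1
  0+0 = 0
  0+0 = 0
  0+0 = 0
  0+0 = 0
  1+1 = 0 carry 1
  1+1+1 = 1 carry 1
  0+1+1 = 0 carry 1
  1+0+1 = 0 carry 1
  final carry 1

0b10010000011111101110011110001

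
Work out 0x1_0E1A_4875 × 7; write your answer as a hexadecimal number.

0x762B7FB33

Multiply each base-16 digit by 7, carrying:
  5×7 = 35 → write 3 carry 2
  7×7+2 = 51 → write 3 carry 3
  8×7+3 = 59 → write B carry 3
  4×7+3 = 31 → write F carry 1
  A×7+1 = 71 → write 7 carry 4
  1×7+4 = 11 → write B
  E×7 = 98 → write 2 carry 6
  0×7+6 = 6 → write 6
  1×7 = 7 → write 7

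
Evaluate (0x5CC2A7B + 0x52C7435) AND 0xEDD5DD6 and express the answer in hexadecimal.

0xAD81C90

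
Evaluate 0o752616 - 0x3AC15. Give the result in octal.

0x3AC15 = 0o726025 in octal.
Subtract column by column in base 8:
  6-5 → 1
  1-2 → 7 (borrow)
  6-0-1 → 5
  2-6 → 4 (borrow)
  5-2-1 → 2
  7-7 → 0

0o24571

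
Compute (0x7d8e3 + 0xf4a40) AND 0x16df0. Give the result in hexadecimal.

0x12120

Add column by column in base 16, right to left:
  3+0 = 3
  e+4 = 2 carry 1
  8+a+1 = 3 carry 1
  d+4+1 = 2 carry 1
  7+f+1 = 7 carry 1
  final carry 1
Sum = 0x172323; now AND with 0x16df0:
  1&0=0, 7&1=1, 2&6=2, 3&d=1, 2&f=2, 3&0=0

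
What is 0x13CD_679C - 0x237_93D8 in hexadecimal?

0x1195D3C4

Subtract column by column in base 16:
  C-8 → 4
  9-D → C (borrow)
  7-3-1 → 3
  6-9 → D (borrow)
  D-7-1 → 5
  C-3 → 9
  3-2 → 1
  1-0 → 1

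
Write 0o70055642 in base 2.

Each octal digit is 3 bits: 7=111 0=000 0=000 5=101 5=101 6=110 4=100 2=010.

0b111000000101101110100010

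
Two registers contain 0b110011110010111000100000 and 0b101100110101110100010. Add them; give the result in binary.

0b111001011001100111000010

Add column by column in base 2, right to left:
  0+0 = 0
  0+1 = 1
  0+0 = 0
  0+0 = 0
  0+0 = 0
  1+1 = 0 carry 1
  0+0+1 = 1
  0+1 = 1
  0+1 = 1
  1+1 = 0 carry 1
  1+0+1 = 0 carry 1
  1+1+1 = 1 carry 1
  0+0+1 = 1
  1+1 = 0 carry 1
  0+1+1 = 0 carry 1
  0+0+1 = 1
  1+0 = 1
  1+1 = 0 carry 1
  1+1+1 = 1 carry 1
  1+0+1 = 0 carry 1
  0+1+1 = 0 carry 1
  0+0+1 = 1
  1+0 = 1
  1+0 = 1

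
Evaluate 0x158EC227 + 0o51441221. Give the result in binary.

0x158EC227 = 0b10101100011101100001000100111 in binary.
0o51441221 = 0b101001100100001010010001 in binary.
Add column by column in base 2, right to left:
  1+1 = 0 carry 1
  1+0+1 = 0 carry 1
  1+0+1 = 0 carry 1
  0+0+1 = 1
  0+1 = 1
  1+0 = 1
  0+0 = 0
  0+1 = 1
  0+0 = 0
  1+1 = 0 carry 1
  0+0+1 = 1
  0+0 = 0
  0+0 = 0
  0+0 = 0
  1+1 = 0 carry 1
  1+0+1 = 0 carry 1
  0+0+1 = 1
  1+1 = 0 carry 1
  1+1+1 = 1 carry 1
  1+0+1 = 0 carry 1
  0+0+1 = 1
  0+1 = 1
  0+0 = 0
  1+1 = 0 carry 1
  1+0+1 = 0 carry 1
  0+0+1 = 1
  1+0 = 1
  0+0 = 0
  1+0 = 1

0b10110001101010000010010111000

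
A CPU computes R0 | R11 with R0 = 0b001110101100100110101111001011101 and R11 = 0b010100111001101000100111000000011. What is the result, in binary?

0b011110111101101110101111001011111

OR bit by bit (1 where either bit is 1):
  001110101100100110101111001011101
| 010100111001101000100111000000011
= 011110111101101110101111001011111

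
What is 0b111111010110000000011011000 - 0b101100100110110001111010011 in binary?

Subtract column by column in base 2:
  0-1 → 1 (borrow)
  0-1-1 → 0 (borrow)
  0-0-1 → 1 (borrow)
  1-0-1 → 0
  1-1 → 0
  0-0 → 0
  1-1 → 0
  1-1 → 0
  0-1 → 1 (borrow)
  0-1-1 → 0 (borrow)
  0-0-1 → 1 (borrow)
  0-0-1 → 1 (borrow)
  0-0-1 → 1 (borrow)
  0-1-1 → 0 (borrow)
  0-1-1 → 0 (borrow)
  0-0-1 → 1 (borrow)
  1-1-1 → 1 (borrow)
  1-1-1 → 1 (borrow)
  0-0-1 → 1 (borrow)
  1-0-1 → 0
  0-1 → 1 (borrow)
  1-0-1 → 0
  1-0 → 1
  1-1 → 0
  1-1 → 0
  1-0 → 1
  1-1 → 0

0b10010101111001110100000101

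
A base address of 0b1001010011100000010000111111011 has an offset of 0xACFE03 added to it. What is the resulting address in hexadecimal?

0x4B1D1FFE

0b1001010011100000010000111111011 = 0x4A7021FB in hexadecimal.
Add column by column in base 16, right to left:
  B+3 = E
  F+0 = F
  1+E = F
  2+F = 1 carry 1
  0+C+1 = D
  7+A = 1 carry 1
  A+0+1 = B
  4+0 = 4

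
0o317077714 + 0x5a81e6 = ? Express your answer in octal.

0o345600662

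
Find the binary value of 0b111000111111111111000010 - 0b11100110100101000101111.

0b11100001011010110010011

Subtract column by column in base 2:
  0-1 → 1 (borrow)
  1-1-1 → 1 (borrow)
  0-1-1 → 0 (borrow)
  0-1-1 → 0 (borrow)
  0-0-1 → 1 (borrow)
  0-1-1 → 0 (borrow)
  1-0-1 → 0
  1-0 → 1
  1-0 → 1
  1-1 → 0
  1-0 → 1
  1-1 → 0
  1-0 → 1
  1-0 → 1
  1-1 → 0
  1-0 → 1
  1-1 → 0
  1-1 → 0
  0-0 → 0
  0-0 → 0
  0-1 → 1 (borrow)
  1-1-1 → 1 (borrow)
  1-1-1 → 1 (borrow)
  1-0-1 → 0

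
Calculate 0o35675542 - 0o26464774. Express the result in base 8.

0o7210546

Subtract column by column in base 8:
  2-4 → 6 (borrow)
  4-7-1 → 4 (borrow)
  5-7-1 → 5 (borrow)
  5-4-1 → 0
  7-6 → 1
  6-4 → 2
  5-6 → 7 (borrow)
  3-2-1 → 0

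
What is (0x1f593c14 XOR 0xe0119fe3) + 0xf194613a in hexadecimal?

First 0x1f593c14 XOR 0xe0119fe3 = 0xff48a3f7.
Add column by column in base 16, right to left:
  7+a = 1 carry 1
  f+3+1 = 3 carry 1
  3+1+1 = 5
  a+6 = 0 carry 1
  8+4+1 = d
  4+9 = d
  f+1 = 0 carry 1
  f+f+1 = f carry 1
  final carry 1

0x1f0dd0531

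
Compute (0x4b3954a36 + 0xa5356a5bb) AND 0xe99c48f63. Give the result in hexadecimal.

0xe00c08f61

Add column by column in base 16, right to left:
  6+b = 1 carry 1
  3+b+1 = f
  a+5 = f
  4+a = e
  5+6 = b
  9+5 = e
  3+3 = 6
  b+5 = 0 carry 1
  4+a+1 = f
Sum = 0xf06ebeff1; now AND with 0xe99c48f63:
  f&e=e, 0&9=0, 6&9=0, e&c=c, b&4=0, e&8=8, f&f=f, f&6=6, 1&3=1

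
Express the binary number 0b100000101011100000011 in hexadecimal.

0x105703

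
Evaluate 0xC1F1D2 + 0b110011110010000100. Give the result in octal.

0o61227126

0xC1F1D2 = 0o60370722 in octal.
0b110011110010000100 = 0o636204 in octal.
Add column by column in base 8, right to left:
  2+4 = 6
  2+0 = 2
  7+2 = 1 carry 1
  0+6+1 = 7
  7+3 = 2 carry 1
  3+6+1 = 2 carry 1
  0+0+1 = 1
  6+0 = 6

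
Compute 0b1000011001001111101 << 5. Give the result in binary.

0b100001100100111110100000

Left shift by 5: append 5 zero bits.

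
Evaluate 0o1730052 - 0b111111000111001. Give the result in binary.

0b1110011000111110001

0o1730052 = 0b1111011000000101010 in binary.
Subtract column by column in base 2:
  0-1 → 1 (borrow)
  1-0-1 → 0
  0-0 → 0
  1-1 → 0
  0-1 → 1 (borrow)
  1-1-1 → 1 (borrow)
  0-0-1 → 1 (borrow)
  0-0-1 → 1 (borrow)
  0-0-1 → 1 (borrow)
  0-1-1 → 0 (borrow)
  0-1-1 → 0 (borrow)
  0-1-1 → 0 (borrow)
  1-1-1 → 1 (borrow)
  1-1-1 → 1 (borrow)
  0-1-1 → 0 (borrow)
  1-0-1 → 0
  1-0 → 1
  1-0 → 1
  1-0 → 1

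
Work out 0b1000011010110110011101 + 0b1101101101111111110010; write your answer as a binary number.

0b10110001000110110001111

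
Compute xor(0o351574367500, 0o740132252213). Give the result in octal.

XOR each oct digit independently (no carries):
  3^7=4, 5^4=1, 1^0=1, 5^1=4, 7^3=4, 4^2=6, 3^2=1, 6^5=3, 7^2=5, 5^2=7, 0^1=1, 0^3=3

0o411446135713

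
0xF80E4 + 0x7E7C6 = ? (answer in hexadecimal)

Add column by column in base 16, right to left:
  4+6 = A
  E+C = A carry 1
  0+7+1 = 8
  8+E = 6 carry 1
  F+7+1 = 7 carry 1
  final carry 1

0x1768AA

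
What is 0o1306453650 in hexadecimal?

0xb1a57a8

Each octal digit is 3 bits: 1=001 3=011 0=000 6=110 4=100 5=101 3=011 6=110 5=101 0=000.
Group the bits into nibbles: 1011 0001 1010 0101 0111 1010 1000 → b1a57a8.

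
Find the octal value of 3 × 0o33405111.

Multiply each base-8 digit by 3, carrying:
  1×3 = 3 → write 3
  1×3 = 3 → write 3
  1×3 = 3 → write 3
  5×3 = 15 → write 7 carry 1
  0×3+1 = 1 → write 1
  4×3 = 12 → write 4 carry 1
  3×3+1 = 10 → write 2 carry 1
  3×3+1 = 10 → write 2 carry 1
  remaining carry: 1

0o122417333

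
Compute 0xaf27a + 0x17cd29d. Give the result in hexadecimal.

0x187c517

Add column by column in base 16, right to left:
  a+d = 7 carry 1
  7+9+1 = 1 carry 1
  2+2+1 = 5
  f+d = c carry 1
  a+c+1 = 7 carry 1
  0+7+1 = 8
  0+1 = 1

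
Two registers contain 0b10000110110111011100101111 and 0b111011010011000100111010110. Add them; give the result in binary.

Add column by column in base 2, right to left:
  1+0 = 1
  1+1 = 0 carry 1
  1+1+1 = 1 carry 1
  1+0+1 = 0 carry 1
  0+1+1 = 0 carry 1
  1+0+1 = 0 carry 1
  0+1+1 = 0 carry 1
  0+1+1 = 0 carry 1
  1+1+1 = 1 carry 1
  1+0+1 = 0 carry 1
  1+0+1 = 0 carry 1
  0+1+1 = 0 carry 1
  1+0+1 = 0 carry 1
  1+0+1 = 0 carry 1
  1+0+1 = 0 carry 1
  0+1+1 = 0 carry 1
  1+1+1 = 1 carry 1
  1+0+1 = 0 carry 1
  0+0+1 = 1
  1+1 = 0 carry 1
  1+0+1 = 0 carry 1
  0+1+1 = 0 carry 1
  0+1+1 = 0 carry 1
  0+0+1 = 1
  0+1 = 1
  1+1 = 0 carry 1
  0+1+1 = 0 carry 1
  final carry 1

0b1001100001010000000100000101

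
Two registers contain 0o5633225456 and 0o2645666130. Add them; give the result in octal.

0o10501113606

Add column by column in base 8, right to left:
  6+0 = 6
  5+3 = 0 carry 1
  4+1+1 = 6
  5+6 = 3 carry 1
  2+6+1 = 1 carry 1
  2+6+1 = 1 carry 1
  3+5+1 = 1 carry 1
  3+4+1 = 0 carry 1
  6+6+1 = 5 carry 1
  5+2+1 = 0 carry 1
  final carry 1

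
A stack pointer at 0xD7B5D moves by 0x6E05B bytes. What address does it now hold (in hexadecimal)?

0x145BB8

Add column by column in base 16, right to left:
  D+B = 8 carry 1
  5+5+1 = B
  B+0 = B
  7+E = 5 carry 1
  D+6+1 = 4 carry 1
  final carry 1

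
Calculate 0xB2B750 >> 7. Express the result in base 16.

7 bits is not a whole number of base-16 digits; in binary: 101100101011011101010000 >> 7 = 10110010101101110.

0x1656E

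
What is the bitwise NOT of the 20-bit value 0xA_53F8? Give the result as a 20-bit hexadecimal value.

Each hex digit d becomes F−d:
  A→5, 5→A, 3→C, F→0, 8→7

0x5AC07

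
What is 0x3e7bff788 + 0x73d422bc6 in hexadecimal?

0xb2502234e

Add column by column in base 16, right to left:
  8+6 = e
  8+c = 4 carry 1
  7+b+1 = 3 carry 1
  f+2+1 = 2 carry 1
  f+2+1 = 2 carry 1
  b+4+1 = 0 carry 1
  7+d+1 = 5 carry 1
  e+3+1 = 2 carry 1
  3+7+1 = b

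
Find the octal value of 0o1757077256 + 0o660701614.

0o2640001072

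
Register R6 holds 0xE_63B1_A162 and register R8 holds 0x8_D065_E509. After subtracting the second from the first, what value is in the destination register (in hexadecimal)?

Subtract column by column in base 16:
  2-9 → 9 (borrow)
  6-0-1 → 5
  1-5 → C (borrow)
  A-E-1 → B (borrow)
  1-5-1 → B (borrow)
  B-6-1 → 4
  3-0 → 3
  6-D → 9 (borrow)
  E-8-1 → 5

0x5934BBC59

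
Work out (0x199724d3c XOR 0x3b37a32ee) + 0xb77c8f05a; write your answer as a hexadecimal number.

First 0x199724d3c XOR 0x3b37a32ee = 0x22a087fd2.
Add column by column in base 16, right to left:
  2+a = c
  d+5 = 2 carry 1
  f+0+1 = 0 carry 1
  7+f+1 = 7 carry 1
  8+8+1 = 1 carry 1
  0+c+1 = d
  a+7 = 1 carry 1
  2+7+1 = a
  2+b = d

0xda1d1702c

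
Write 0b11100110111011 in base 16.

0x39bb

Group the bits into nibbles: 0011 1001 1011 1011 → 39bb.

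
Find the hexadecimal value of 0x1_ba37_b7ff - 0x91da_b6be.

0x1285d0141

Subtract column by column in base 16:
  f-e → 1
  f-b → 4
  7-6 → 1
  b-b → 0
  7-a → d (borrow)
  3-d-1 → 5 (borrow)
  a-1-1 → 8
  b-9 → 2
  1-0 → 1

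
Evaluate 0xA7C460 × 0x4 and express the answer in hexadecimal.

0x29F1180

Multiply each base-16 digit by 4, carrying:
  0×4 = 0 → write 0
  6×4 = 24 → write 8 carry 1
  4×4+1 = 17 → write 1 carry 1
  C×4+1 = 49 → write 1 carry 3
  7×4+3 = 31 → write F carry 1
  A×4+1 = 41 → write 9 carry 2
  remaining carry: 2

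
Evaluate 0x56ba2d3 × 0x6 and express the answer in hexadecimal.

0x2085d0f2

Multiply each base-16 digit by 6, carrying:
  3×6 = 18 → write 2 carry 1
  d×6+1 = 79 → write f carry 4
  2×6+4 = 16 → write 0 carry 1
  a×6+1 = 61 → write d carry 3
  b×6+3 = 69 → write 5 carry 4
  6×6+4 = 40 → write 8 carry 2
  5×6+2 = 32 → write 0 carry 2
  remaining carry: 2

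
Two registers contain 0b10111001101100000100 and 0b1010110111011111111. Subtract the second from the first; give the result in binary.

0b1100010110000000101

Subtract column by column in base 2:
  0-1 → 1 (borrow)
  0-1-1 → 0 (borrow)
  1-1-1 → 1 (borrow)
  0-1-1 → 0 (borrow)
  0-1-1 → 0 (borrow)
  0-1-1 → 0 (borrow)
  0-1-1 → 0 (borrow)
  0-1-1 → 0 (borrow)
  1-0-1 → 0
  1-1 → 0
  0-1 → 1 (borrow)
  1-1-1 → 1 (borrow)
  1-0-1 → 0
  0-1 → 1 (borrow)
  0-1-1 → 0 (borrow)
  1-0-1 → 0
  1-1 → 0
  1-0 → 1
  0-1 → 1 (borrow)
  1-0-1 → 0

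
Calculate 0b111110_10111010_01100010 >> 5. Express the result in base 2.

0b11111010111010011

Right shift by 5: drop the 5 least-significant bits.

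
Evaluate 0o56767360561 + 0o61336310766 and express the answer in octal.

0o140325671547

Add column by column in base 8, right to left:
  1+6 = 7
  6+6 = 4 carry 1
  5+7+1 = 5 carry 1
  0+0+1 = 1
  6+1 = 7
  3+3 = 6
  7+6 = 5 carry 1
  6+3+1 = 2 carry 1
  7+3+1 = 3 carry 1
  6+1+1 = 0 carry 1
  5+6+1 = 4 carry 1
  final carry 1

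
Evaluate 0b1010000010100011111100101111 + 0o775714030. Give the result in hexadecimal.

0x1201d747

0b1010000010100011111100101111 = 0xa0a3f2f in hexadecimal.
0o775714030 = 0x7f79818 in hexadecimal.
Add column by column in base 16, right to left:
  f+8 = 7 carry 1
  2+1+1 = 4
  f+8 = 7 carry 1
  3+9+1 = d
  a+7 = 1 carry 1
  0+f+1 = 0 carry 1
  a+7+1 = 2 carry 1
  final carry 1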